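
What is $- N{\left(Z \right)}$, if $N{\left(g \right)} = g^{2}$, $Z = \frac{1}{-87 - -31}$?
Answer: $- \frac{1}{3136} \approx -0.00031888$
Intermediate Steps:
$Z = - \frac{1}{56}$ ($Z = \frac{1}{-87 + \left(-7 + 38\right)} = \frac{1}{-87 + 31} = \frac{1}{-56} = - \frac{1}{56} \approx -0.017857$)
$- N{\left(Z \right)} = - \left(- \frac{1}{56}\right)^{2} = \left(-1\right) \frac{1}{3136} = - \frac{1}{3136}$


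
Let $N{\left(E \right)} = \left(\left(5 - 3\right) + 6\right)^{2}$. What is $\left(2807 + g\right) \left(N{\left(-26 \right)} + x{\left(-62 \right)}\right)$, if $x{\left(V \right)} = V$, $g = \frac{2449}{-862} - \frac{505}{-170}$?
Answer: $\frac{41135676}{7327} \approx 5614.3$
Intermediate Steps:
$g = \frac{949}{7327}$ ($g = 2449 \left(- \frac{1}{862}\right) - - \frac{101}{34} = - \frac{2449}{862} + \frac{101}{34} = \frac{949}{7327} \approx 0.12952$)
$N{\left(E \right)} = 64$ ($N{\left(E \right)} = \left(\left(5 - 3\right) + 6\right)^{2} = \left(2 + 6\right)^{2} = 8^{2} = 64$)
$\left(2807 + g\right) \left(N{\left(-26 \right)} + x{\left(-62 \right)}\right) = \left(2807 + \frac{949}{7327}\right) \left(64 - 62\right) = \frac{20567838}{7327} \cdot 2 = \frac{41135676}{7327}$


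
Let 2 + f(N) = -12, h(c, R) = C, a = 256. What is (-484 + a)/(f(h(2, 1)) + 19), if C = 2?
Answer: -228/5 ≈ -45.600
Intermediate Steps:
h(c, R) = 2
f(N) = -14 (f(N) = -2 - 12 = -14)
(-484 + a)/(f(h(2, 1)) + 19) = (-484 + 256)/(-14 + 19) = -228/5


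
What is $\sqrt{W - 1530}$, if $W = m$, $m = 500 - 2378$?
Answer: $4 i \sqrt{213} \approx 58.378 i$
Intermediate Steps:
$m = -1878$
$W = -1878$
$\sqrt{W - 1530} = \sqrt{-1878 - 1530} = \sqrt{-3408} = 4 i \sqrt{213}$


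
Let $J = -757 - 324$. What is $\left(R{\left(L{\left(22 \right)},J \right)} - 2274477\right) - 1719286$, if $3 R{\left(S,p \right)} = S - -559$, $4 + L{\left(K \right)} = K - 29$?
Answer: $- \frac{11980741}{3} \approx -3.9936 \cdot 10^{6}$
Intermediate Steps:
$L{\left(K \right)} = -33 + K$ ($L{\left(K \right)} = -4 + \left(K - 29\right) = -4 + \left(-29 + K\right) = -33 + K$)
$J = -1081$ ($J = -757 - 324 = -1081$)
$R{\left(S,p \right)} = \frac{559}{3} + \frac{S}{3}$ ($R{\left(S,p \right)} = \frac{S - -559}{3} = \frac{S + 559}{3} = \frac{559 + S}{3} = \frac{559}{3} + \frac{S}{3}$)
$\left(R{\left(L{\left(22 \right)},J \right)} - 2274477\right) - 1719286 = \left(\left(\frac{559}{3} + \frac{-33 + 22}{3}\right) - 2274477\right) - 1719286 = \left(\left(\frac{559}{3} + \frac{1}{3} \left(-11\right)\right) - 2274477\right) - 1719286 = \left(\left(\frac{559}{3} - \frac{11}{3}\right) - 2274477\right) - 1719286 = \left(\frac{548}{3} - 2274477\right) - 1719286 = - \frac{6822883}{3} - 1719286 = - \frac{11980741}{3}$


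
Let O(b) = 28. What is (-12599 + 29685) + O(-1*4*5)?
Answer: 17114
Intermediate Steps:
(-12599 + 29685) + O(-1*4*5) = (-12599 + 29685) + 28 = 17086 + 28 = 17114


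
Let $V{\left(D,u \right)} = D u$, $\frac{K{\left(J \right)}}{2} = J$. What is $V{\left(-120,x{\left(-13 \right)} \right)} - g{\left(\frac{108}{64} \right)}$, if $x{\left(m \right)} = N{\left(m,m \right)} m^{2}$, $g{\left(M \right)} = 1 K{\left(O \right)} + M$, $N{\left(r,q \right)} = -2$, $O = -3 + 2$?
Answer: $\frac{648965}{16} \approx 40560.0$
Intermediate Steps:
$O = -1$
$K{\left(J \right)} = 2 J$
$g{\left(M \right)} = -2 + M$ ($g{\left(M \right)} = 1 \cdot 2 \left(-1\right) + M = 1 \left(-2\right) + M = -2 + M$)
$x{\left(m \right)} = - 2 m^{2}$
$V{\left(-120,x{\left(-13 \right)} \right)} - g{\left(\frac{108}{64} \right)} = - 120 \left(- 2 \left(-13\right)^{2}\right) - \left(-2 + \frac{108}{64}\right) = - 120 \left(\left(-2\right) 169\right) - \left(-2 + 108 \cdot \frac{1}{64}\right) = \left(-120\right) \left(-338\right) - \left(-2 + \frac{27}{16}\right) = 40560 - - \frac{5}{16} = 40560 + \frac{5}{16} = \frac{648965}{16}$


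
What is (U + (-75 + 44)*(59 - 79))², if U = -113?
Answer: 257049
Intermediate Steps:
(U + (-75 + 44)*(59 - 79))² = (-113 + (-75 + 44)*(59 - 79))² = (-113 - 31*(-20))² = (-113 + 620)² = 507² = 257049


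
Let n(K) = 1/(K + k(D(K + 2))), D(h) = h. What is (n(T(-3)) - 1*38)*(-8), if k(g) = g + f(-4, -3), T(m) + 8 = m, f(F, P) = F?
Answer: 913/3 ≈ 304.33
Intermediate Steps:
T(m) = -8 + m
k(g) = -4 + g (k(g) = g - 4 = -4 + g)
n(K) = 1/(-2 + 2*K) (n(K) = 1/(K + (-4 + (K + 2))) = 1/(K + (-4 + (2 + K))) = 1/(K + (-2 + K)) = 1/(-2 + 2*K))
(n(T(-3)) - 1*38)*(-8) = (1/(2*(-1 + (-8 - 3))) - 1*38)*(-8) = (1/(2*(-1 - 11)) - 38)*(-8) = ((½)/(-12) - 38)*(-8) = ((½)*(-1/12) - 38)*(-8) = (-1/24 - 38)*(-8) = -913/24*(-8) = 913/3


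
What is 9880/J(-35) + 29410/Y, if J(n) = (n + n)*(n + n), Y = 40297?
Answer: 27112168/9872765 ≈ 2.7462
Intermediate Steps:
J(n) = 4*n² (J(n) = (2*n)*(2*n) = 4*n²)
9880/J(-35) + 29410/Y = 9880/((4*(-35)²)) + 29410/40297 = 9880/((4*1225)) + 29410*(1/40297) = 9880/4900 + 29410/40297 = 9880*(1/4900) + 29410/40297 = 494/245 + 29410/40297 = 27112168/9872765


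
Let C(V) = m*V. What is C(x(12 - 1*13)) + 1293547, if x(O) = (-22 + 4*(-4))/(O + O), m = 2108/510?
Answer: 19404383/15 ≈ 1.2936e+6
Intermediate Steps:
m = 62/15 (m = 2108*(1/510) = 62/15 ≈ 4.1333)
x(O) = -19/O (x(O) = (-22 - 16)/((2*O)) = -19/O)
C(V) = 62*V/15
C(x(12 - 1*13)) + 1293547 = 62*(-19/(12 - 1*13))/15 + 1293547 = 62*(-19/(12 - 13))/15 + 1293547 = 62*(-19/(-1))/15 + 1293547 = 62*(-19*(-1))/15 + 1293547 = (62/15)*19 + 1293547 = 1178/15 + 1293547 = 19404383/15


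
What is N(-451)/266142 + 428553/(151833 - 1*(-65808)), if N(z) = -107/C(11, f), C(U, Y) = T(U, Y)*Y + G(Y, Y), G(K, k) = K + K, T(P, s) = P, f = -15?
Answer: 7413644676719/3765021716430 ≈ 1.9691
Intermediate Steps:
G(K, k) = 2*K
C(U, Y) = 2*Y + U*Y (C(U, Y) = U*Y + 2*Y = 2*Y + U*Y)
N(z) = 107/195 (N(z) = -107*(-1/(15*(2 + 11))) = -107/((-15*13)) = -107/(-195) = -107*(-1/195) = 107/195)
N(-451)/266142 + 428553/(151833 - 1*(-65808)) = (107/195)/266142 + 428553/(151833 - 1*(-65808)) = (107/195)*(1/266142) + 428553/(151833 + 65808) = 107/51897690 + 428553/217641 = 107/51897690 + 428553*(1/217641) = 107/51897690 + 142851/72547 = 7413644676719/3765021716430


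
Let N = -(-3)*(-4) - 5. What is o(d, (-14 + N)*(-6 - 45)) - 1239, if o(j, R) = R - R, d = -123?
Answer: -1239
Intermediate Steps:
N = -17 (N = -3*4 - 5 = -12 - 5 = -17)
o(j, R) = 0
o(d, (-14 + N)*(-6 - 45)) - 1239 = 0 - 1239 = -1239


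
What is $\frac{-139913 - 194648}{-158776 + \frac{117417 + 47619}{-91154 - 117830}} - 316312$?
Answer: $- \frac{2623933582578354}{8295452155} \approx -3.1631 \cdot 10^{5}$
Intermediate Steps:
$\frac{-139913 - 194648}{-158776 + \frac{117417 + 47619}{-91154 - 117830}} - 316312 = - \frac{334561}{-158776 + \frac{165036}{-208984}} - 316312 = - \frac{334561}{-158776 + 165036 \left(- \frac{1}{208984}\right)} - 316312 = - \frac{334561}{-158776 - \frac{41259}{52246}} - 316312 = - \frac{334561}{- \frac{8295452155}{52246}} - 316312 = \left(-334561\right) \left(- \frac{52246}{8295452155}\right) - 316312 = \frac{17479474006}{8295452155} - 316312 = - \frac{2623933582578354}{8295452155}$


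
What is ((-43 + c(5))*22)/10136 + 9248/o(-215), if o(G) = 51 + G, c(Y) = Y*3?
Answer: -418923/7421 ≈ -56.451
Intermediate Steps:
c(Y) = 3*Y
((-43 + c(5))*22)/10136 + 9248/o(-215) = ((-43 + 3*5)*22)/10136 + 9248/(51 - 215) = ((-43 + 15)*22)*(1/10136) + 9248/(-164) = -28*22*(1/10136) + 9248*(-1/164) = -616*1/10136 - 2312/41 = -11/181 - 2312/41 = -418923/7421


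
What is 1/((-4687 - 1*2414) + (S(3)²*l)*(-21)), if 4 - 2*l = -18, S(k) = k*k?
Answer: -1/25812 ≈ -3.8742e-5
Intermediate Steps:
S(k) = k²
l = 11 (l = 2 - ½*(-18) = 2 + 9 = 11)
1/((-4687 - 1*2414) + (S(3)²*l)*(-21)) = 1/((-4687 - 1*2414) + ((3²)²*11)*(-21)) = 1/((-4687 - 2414) + (9²*11)*(-21)) = 1/(-7101 + (81*11)*(-21)) = 1/(-7101 + 891*(-21)) = 1/(-7101 - 18711) = 1/(-25812) = -1/25812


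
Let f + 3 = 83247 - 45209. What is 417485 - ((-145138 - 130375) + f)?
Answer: 654963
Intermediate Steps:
f = 38035 (f = -3 + (83247 - 45209) = -3 + 38038 = 38035)
417485 - ((-145138 - 130375) + f) = 417485 - ((-145138 - 130375) + 38035) = 417485 - (-275513 + 38035) = 417485 - 1*(-237478) = 417485 + 237478 = 654963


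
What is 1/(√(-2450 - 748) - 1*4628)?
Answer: -178/823907 - I*√3198/21421582 ≈ -0.00021604 - 2.6399e-6*I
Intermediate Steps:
1/(√(-2450 - 748) - 1*4628) = 1/(√(-3198) - 4628) = 1/(I*√3198 - 4628) = 1/(-4628 + I*√3198)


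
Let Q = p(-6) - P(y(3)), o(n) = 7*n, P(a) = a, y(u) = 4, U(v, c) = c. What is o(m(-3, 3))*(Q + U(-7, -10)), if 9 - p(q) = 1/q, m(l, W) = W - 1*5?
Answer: 203/3 ≈ 67.667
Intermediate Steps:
m(l, W) = -5 + W (m(l, W) = W - 5 = -5 + W)
p(q) = 9 - 1/q
Q = 31/6 (Q = (9 - 1/(-6)) - 1*4 = (9 - 1*(-1/6)) - 4 = (9 + 1/6) - 4 = 55/6 - 4 = 31/6 ≈ 5.1667)
o(m(-3, 3))*(Q + U(-7, -10)) = (7*(-5 + 3))*(31/6 - 10) = (7*(-2))*(-29/6) = -14*(-29/6) = 203/3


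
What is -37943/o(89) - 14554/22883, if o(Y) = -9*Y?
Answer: 856591915/18329283 ≈ 46.734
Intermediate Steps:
-37943/o(89) - 14554/22883 = -37943/((-9*89)) - 14554/22883 = -37943/(-801) - 14554*1/22883 = -37943*(-1/801) - 14554/22883 = 37943/801 - 14554/22883 = 856591915/18329283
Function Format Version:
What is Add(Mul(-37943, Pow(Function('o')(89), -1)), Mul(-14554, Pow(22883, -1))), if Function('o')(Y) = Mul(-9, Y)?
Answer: Rational(856591915, 18329283) ≈ 46.734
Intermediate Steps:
Add(Mul(-37943, Pow(Function('o')(89), -1)), Mul(-14554, Pow(22883, -1))) = Add(Mul(-37943, Pow(Mul(-9, 89), -1)), Mul(-14554, Pow(22883, -1))) = Add(Mul(-37943, Pow(-801, -1)), Mul(-14554, Rational(1, 22883))) = Add(Mul(-37943, Rational(-1, 801)), Rational(-14554, 22883)) = Add(Rational(37943, 801), Rational(-14554, 22883)) = Rational(856591915, 18329283)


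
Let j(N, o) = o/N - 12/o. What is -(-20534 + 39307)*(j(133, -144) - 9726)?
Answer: 291437514943/1596 ≈ 1.8261e+8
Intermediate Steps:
j(N, o) = -12/o + o/N
-(-20534 + 39307)*(j(133, -144) - 9726) = -(-20534 + 39307)*((-12/(-144) - 144/133) - 9726) = -18773*((-12*(-1/144) - 144*1/133) - 9726) = -18773*((1/12 - 144/133) - 9726) = -18773*(-1595/1596 - 9726) = -18773*(-15524291)/1596 = -1*(-291437514943/1596) = 291437514943/1596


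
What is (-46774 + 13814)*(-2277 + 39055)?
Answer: -1212202880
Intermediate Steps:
(-46774 + 13814)*(-2277 + 39055) = -32960*36778 = -1212202880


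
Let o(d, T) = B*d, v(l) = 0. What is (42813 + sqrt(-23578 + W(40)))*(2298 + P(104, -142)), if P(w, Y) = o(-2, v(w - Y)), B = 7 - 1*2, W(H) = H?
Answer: 97956144 + 2288*I*sqrt(23538) ≈ 9.7956e+7 + 3.5103e+5*I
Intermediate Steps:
B = 5 (B = 7 - 2 = 5)
o(d, T) = 5*d
P(w, Y) = -10 (P(w, Y) = 5*(-2) = -10)
(42813 + sqrt(-23578 + W(40)))*(2298 + P(104, -142)) = (42813 + sqrt(-23578 + 40))*(2298 - 10) = (42813 + sqrt(-23538))*2288 = (42813 + I*sqrt(23538))*2288 = 97956144 + 2288*I*sqrt(23538)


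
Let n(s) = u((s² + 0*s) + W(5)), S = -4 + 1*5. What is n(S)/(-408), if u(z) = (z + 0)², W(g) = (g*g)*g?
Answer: -1323/34 ≈ -38.912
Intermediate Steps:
S = 1 (S = -4 + 5 = 1)
W(g) = g³ (W(g) = g²*g = g³)
u(z) = z²
n(s) = (125 + s²)² (n(s) = ((s² + 0*s) + 5³)² = ((s² + 0) + 125)² = (s² + 125)² = (125 + s²)²)
n(S)/(-408) = (125 + 1²)²/(-408) = (125 + 1)²*(-1/408) = 126²*(-1/408) = 15876*(-1/408) = -1323/34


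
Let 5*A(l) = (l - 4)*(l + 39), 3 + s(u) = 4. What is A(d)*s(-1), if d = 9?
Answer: 48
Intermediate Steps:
s(u) = 1 (s(u) = -3 + 4 = 1)
A(l) = (-4 + l)*(39 + l)/5 (A(l) = ((l - 4)*(l + 39))/5 = ((-4 + l)*(39 + l))/5 = (-4 + l)*(39 + l)/5)
A(d)*s(-1) = (-156/5 + 7*9 + (1/5)*9**2)*1 = (-156/5 + 63 + (1/5)*81)*1 = (-156/5 + 63 + 81/5)*1 = 48*1 = 48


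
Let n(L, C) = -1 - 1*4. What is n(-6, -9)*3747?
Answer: -18735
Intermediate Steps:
n(L, C) = -5 (n(L, C) = -1 - 4 = -5)
n(-6, -9)*3747 = -5*3747 = -18735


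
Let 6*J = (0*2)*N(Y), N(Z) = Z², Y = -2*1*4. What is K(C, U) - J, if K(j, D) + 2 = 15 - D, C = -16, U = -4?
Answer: 17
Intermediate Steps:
Y = -8 (Y = -2*4 = -8)
K(j, D) = 13 - D (K(j, D) = -2 + (15 - D) = 13 - D)
J = 0 (J = ((0*2)*(-8)²)/6 = (0*64)/6 = (⅙)*0 = 0)
K(C, U) - J = (13 - 1*(-4)) - 1*0 = (13 + 4) + 0 = 17 + 0 = 17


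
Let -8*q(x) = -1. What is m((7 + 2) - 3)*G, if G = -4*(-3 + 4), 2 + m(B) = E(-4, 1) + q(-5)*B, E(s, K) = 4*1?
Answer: -11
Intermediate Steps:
E(s, K) = 4
q(x) = ⅛ (q(x) = -⅛*(-1) = ⅛)
m(B) = 2 + B/8 (m(B) = -2 + (4 + B/8) = 2 + B/8)
G = -4 (G = -4*1 = -4)
m((7 + 2) - 3)*G = (2 + ((7 + 2) - 3)/8)*(-4) = (2 + (9 - 3)/8)*(-4) = (2 + (⅛)*6)*(-4) = (2 + ¾)*(-4) = (11/4)*(-4) = -11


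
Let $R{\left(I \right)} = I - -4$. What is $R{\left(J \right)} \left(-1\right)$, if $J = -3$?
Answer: $-1$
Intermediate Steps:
$R{\left(I \right)} = 4 + I$ ($R{\left(I \right)} = I + 4 = 4 + I$)
$R{\left(J \right)} \left(-1\right) = \left(4 - 3\right) \left(-1\right) = 1 \left(-1\right) = -1$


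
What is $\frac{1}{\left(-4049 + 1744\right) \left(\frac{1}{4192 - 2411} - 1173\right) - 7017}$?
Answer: $\frac{1781}{4802905883} \approx 3.7082 \cdot 10^{-7}$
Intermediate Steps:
$\frac{1}{\left(-4049 + 1744\right) \left(\frac{1}{4192 - 2411} - 1173\right) - 7017} = \frac{1}{- 2305 \left(\frac{1}{1781} - 1173\right) - 7017} = \frac{1}{\left(-2305\right) \left(- \frac{2089112}{1781}\right) - 7017} = \frac{1}{\frac{4815403160}{1781} - 7017} = \frac{1}{\frac{4802905883}{1781}} = \frac{1781}{4802905883}$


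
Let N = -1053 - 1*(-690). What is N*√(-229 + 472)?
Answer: -3267*√3 ≈ -5658.6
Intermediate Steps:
N = -363 (N = -1053 + 690 = -363)
N*√(-229 + 472) = -363*√(-229 + 472) = -3267*√3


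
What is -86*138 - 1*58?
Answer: -11926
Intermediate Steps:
-86*138 - 1*58 = -11868 - 58 = -11926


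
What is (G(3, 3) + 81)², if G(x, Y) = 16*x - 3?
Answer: 15876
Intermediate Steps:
G(x, Y) = -3 + 16*x
(G(3, 3) + 81)² = ((-3 + 16*3) + 81)² = ((-3 + 48) + 81)² = (45 + 81)² = 126² = 15876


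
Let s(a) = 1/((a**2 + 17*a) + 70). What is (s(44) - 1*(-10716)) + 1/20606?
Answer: 152030373236/14187231 ≈ 10716.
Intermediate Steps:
s(a) = 1/(70 + a**2 + 17*a)
(s(44) - 1*(-10716)) + 1/20606 = (1/(70 + 44**2 + 17*44) - 1*(-10716)) + 1/20606 = (1/(70 + 1936 + 748) + 10716) + 1/20606 = (1/2754 + 10716) + 1/20606 = 29511865/2754 + 1/20606 = 152030373236/14187231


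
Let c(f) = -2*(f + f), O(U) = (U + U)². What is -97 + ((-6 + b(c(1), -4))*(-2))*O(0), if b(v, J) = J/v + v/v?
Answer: -97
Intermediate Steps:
O(U) = 4*U² (O(U) = (2*U)² = 4*U²)
c(f) = -4*f
b(v, J) = 1 + J/v (b(v, J) = J/v + 1 = 1 + J/v)
-97 + ((-6 + b(c(1), -4))*(-2))*O(0) = -97 + ((-6 + (-4 - 4*1)/((-4*1)))*(-2))*(4*0²) = -97 + ((-6 + (-4 - 4)/(-4))*(-2))*(4*0) = -97 + ((-6 - ¼*(-8))*(-2))*0 = -97 + ((-6 + 2)*(-2))*0 = -97 - 4*(-2)*0 = -97 + 8*0 = -97 + 0 = -97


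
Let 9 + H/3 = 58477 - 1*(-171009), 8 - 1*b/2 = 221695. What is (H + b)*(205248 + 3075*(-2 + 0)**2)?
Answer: 53311660236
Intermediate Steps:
b = -443374 (b = 16 - 2*221695 = 16 - 443390 = -443374)
H = 688431 (H = -27 + 3*(58477 - 1*(-171009)) = -27 + 3*(58477 + 171009) = -27 + 3*229486 = -27 + 688458 = 688431)
(H + b)*(205248 + 3075*(-2 + 0)**2) = (688431 - 443374)*(205248 + 3075*(-2 + 0)**2) = 245057*(205248 + 3075*(-2)**2) = 245057*(205248 + 3075*4) = 245057*(205248 + 12300) = 245057*217548 = 53311660236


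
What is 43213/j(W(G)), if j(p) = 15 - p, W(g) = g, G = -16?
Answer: 43213/31 ≈ 1394.0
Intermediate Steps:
43213/j(W(G)) = 43213/(15 - 1*(-16)) = 43213/(15 + 16) = 43213/31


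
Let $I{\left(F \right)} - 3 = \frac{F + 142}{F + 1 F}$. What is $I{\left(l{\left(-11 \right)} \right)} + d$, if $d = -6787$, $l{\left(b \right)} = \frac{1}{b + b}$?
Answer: $- \frac{16691}{2} \approx -8345.5$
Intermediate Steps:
$l{\left(b \right)} = \frac{1}{2 b}$
$I{\left(F \right)} = 3 + \frac{142 + F}{2 F}$ ($I{\left(F \right)} = 3 + \frac{F + 142}{F + 1 F} = 3 + \frac{142 + F}{F + F} = 3 + \frac{142 + F}{2 F}$)
$I{\left(l{\left(-11 \right)} \right)} + d = \left(\frac{7}{2} + \frac{71}{\frac{1}{2} \frac{1}{-11}}\right) - 6787 = \left(\frac{7}{2} + \frac{71}{\frac{1}{2} \left(- \frac{1}{11}\right)}\right) - 6787 = \left(\frac{7}{2} + \frac{71}{- \frac{1}{22}}\right) - 6787 = \left(\frac{7}{2} + 71 \left(-22\right)\right) - 6787 = \left(\frac{7}{2} - 1562\right) - 6787 = - \frac{3117}{2} - 6787 = - \frac{16691}{2}$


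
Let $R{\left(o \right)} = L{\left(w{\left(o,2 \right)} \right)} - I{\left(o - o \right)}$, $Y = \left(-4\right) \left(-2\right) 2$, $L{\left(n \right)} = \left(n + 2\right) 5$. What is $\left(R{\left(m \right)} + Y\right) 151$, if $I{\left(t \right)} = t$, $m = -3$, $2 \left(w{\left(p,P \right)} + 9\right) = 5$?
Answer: $- \frac{1963}{2} \approx -981.5$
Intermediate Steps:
$w{\left(p,P \right)} = - \frac{13}{2}$ ($w{\left(p,P \right)} = -9 + \frac{1}{2} \cdot 5 = -9 + \frac{5}{2} = - \frac{13}{2}$)
$L{\left(n \right)} = 10 + 5 n$ ($L{\left(n \right)} = \left(2 + n\right) 5 = 10 + 5 n$)
$Y = 16$ ($Y = 8 \cdot 2 = 16$)
$R{\left(o \right)} = - \frac{45}{2}$ ($R{\left(o \right)} = \left(10 + 5 \left(- \frac{13}{2}\right)\right) - \left(o - o\right) = \left(10 - \frac{65}{2}\right) - 0 = - \frac{45}{2} + 0 = - \frac{45}{2}$)
$\left(R{\left(m \right)} + Y\right) 151 = \left(- \frac{45}{2} + 16\right) 151 = \left(- \frac{13}{2}\right) 151 = - \frac{1963}{2}$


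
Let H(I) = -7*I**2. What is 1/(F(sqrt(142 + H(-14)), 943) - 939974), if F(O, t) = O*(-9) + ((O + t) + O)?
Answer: I/(-939031*I + 7*sqrt(1230)) ≈ -1.0649e-6 + 2.7841e-10*I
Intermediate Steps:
F(O, t) = t - 7*O (F(O, t) = -9*O + (t + 2*O) = t - 7*O)
1/(F(sqrt(142 + H(-14)), 943) - 939974) = 1/((943 - 7*sqrt(142 - 7*(-14)**2)) - 939974) = 1/((943 - 7*sqrt(142 - 7*196)) - 939974) = 1/((943 - 7*sqrt(142 - 1372)) - 939974) = 1/((943 - 7*I*sqrt(1230)) - 939974) = 1/(-939031 - 7*I*sqrt(1230))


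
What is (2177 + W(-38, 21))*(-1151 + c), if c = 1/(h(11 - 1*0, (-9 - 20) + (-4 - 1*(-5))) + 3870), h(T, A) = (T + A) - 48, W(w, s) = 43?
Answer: -1944521976/761 ≈ -2.5552e+6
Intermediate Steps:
h(T, A) = -48 + A + T (h(T, A) = (A + T) - 48 = -48 + A + T)
c = 1/3805 (c = 1/((-48 + ((-9 - 20) + (-4 - 1*(-5))) + (11 - 1*0)) + 3870) = 1/((-48 + (-29 + (-4 + 5)) + (11 + 0)) + 3870) = 1/((-48 + (-29 + 1) + 11) + 3870) = 1/((-48 - 28 + 11) + 3870) = 1/(-65 + 3870) = 1/3805 ≈ 0.00026281)
(2177 + W(-38, 21))*(-1151 + c) = (2177 + 43)*(-1151 + 1/3805) = 2220*(-4379554/3805) = -1944521976/761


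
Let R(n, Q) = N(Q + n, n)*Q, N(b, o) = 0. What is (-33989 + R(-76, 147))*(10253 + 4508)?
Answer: -501711629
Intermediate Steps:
R(n, Q) = 0 (R(n, Q) = 0*Q = 0)
(-33989 + R(-76, 147))*(10253 + 4508) = (-33989 + 0)*(10253 + 4508) = -33989*14761 = -501711629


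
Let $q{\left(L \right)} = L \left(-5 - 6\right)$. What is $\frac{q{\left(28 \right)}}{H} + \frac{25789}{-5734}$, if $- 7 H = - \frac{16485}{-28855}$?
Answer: $\frac{10179854893}{2700714} \approx 3769.3$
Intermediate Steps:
$H = - \frac{471}{5771}$ ($H = - \frac{\left(-16485\right) \frac{1}{-28855}}{7} = - \frac{\left(-16485\right) \left(- \frac{1}{28855}\right)}{7} = \left(- \frac{1}{7}\right) \frac{3297}{5771} = - \frac{471}{5771} \approx -0.081615$)
$q{\left(L \right)} = - 11 L$ ($q{\left(L \right)} = L \left(-11\right) = - 11 L$)
$\frac{q{\left(28 \right)}}{H} + \frac{25789}{-5734} = \frac{\left(-11\right) 28}{- \frac{471}{5771}} + \frac{25789}{-5734} = \left(-308\right) \left(- \frac{5771}{471}\right) + 25789 \left(- \frac{1}{5734}\right) = \frac{1777468}{471} - \frac{25789}{5734} = \frac{10179854893}{2700714}$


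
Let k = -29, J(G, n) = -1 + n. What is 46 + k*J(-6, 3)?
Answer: -12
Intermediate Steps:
46 + k*J(-6, 3) = 46 - 29*(-1 + 3) = 46 - 29*2 = 46 - 58 = -12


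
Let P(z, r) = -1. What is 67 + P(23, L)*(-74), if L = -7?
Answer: 141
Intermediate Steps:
67 + P(23, L)*(-74) = 67 - 1*(-74) = 67 + 74 = 141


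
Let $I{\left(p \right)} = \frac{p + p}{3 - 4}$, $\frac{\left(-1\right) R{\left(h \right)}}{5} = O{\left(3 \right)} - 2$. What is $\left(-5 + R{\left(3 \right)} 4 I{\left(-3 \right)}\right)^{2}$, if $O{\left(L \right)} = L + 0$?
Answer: $15625$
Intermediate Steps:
$O{\left(L \right)} = L$
$R{\left(h \right)} = -5$ ($R{\left(h \right)} = - 5 \left(3 - 2\right) = \left(-5\right) 1 = -5$)
$I{\left(p \right)} = - 2 p$ ($I{\left(p \right)} = \frac{2 p}{-1} = 2 p \left(-1\right) = - 2 p$)
$\left(-5 + R{\left(3 \right)} 4 I{\left(-3 \right)}\right)^{2} = \left(-5 - 5 \cdot 4 \left(\left(-2\right) \left(-3\right)\right)\right)^{2} = \left(-5 - 5 \cdot 4 \cdot 6\right)^{2} = \left(-5 - 120\right)^{2} = \left(-125\right)^{2} = 15625$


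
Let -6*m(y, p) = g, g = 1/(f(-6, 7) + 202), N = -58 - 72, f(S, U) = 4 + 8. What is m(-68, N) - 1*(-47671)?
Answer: 61209563/1284 ≈ 47671.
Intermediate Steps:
f(S, U) = 12
N = -130
g = 1/214 (g = 1/(12 + 202) = 1/214 ≈ 0.0046729)
m(y, p) = -1/1284 (m(y, p) = -⅙*1/214 = -1/1284)
m(-68, N) - 1*(-47671) = -1/1284 - 1*(-47671) = -1/1284 + 47671 = 61209563/1284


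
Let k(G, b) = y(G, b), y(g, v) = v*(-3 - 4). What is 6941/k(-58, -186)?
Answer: 6941/1302 ≈ 5.3310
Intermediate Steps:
y(g, v) = -7*v (y(g, v) = v*(-7) = -7*v)
k(G, b) = -7*b
6941/k(-58, -186) = 6941/((-7*(-186))) = 6941/1302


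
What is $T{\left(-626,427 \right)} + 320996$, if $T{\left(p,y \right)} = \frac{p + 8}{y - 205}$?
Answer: $\frac{11876749}{37} \approx 3.2099 \cdot 10^{5}$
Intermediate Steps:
$T{\left(p,y \right)} = \frac{8 + p}{-205 + y}$
$T{\left(-626,427 \right)} + 320996 = \frac{8 - 626}{-205 + 427} + 320996 = \frac{1}{222} \left(-618\right) + 320996 = - \frac{103}{37} + 320996 = \frac{11876749}{37}$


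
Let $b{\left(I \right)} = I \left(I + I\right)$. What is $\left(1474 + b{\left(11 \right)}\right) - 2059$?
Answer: $-343$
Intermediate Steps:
$b{\left(I \right)} = 2 I^{2}$ ($b{\left(I \right)} = I 2 I = 2 I^{2}$)
$\left(1474 + b{\left(11 \right)}\right) - 2059 = \left(1474 + 2 \cdot 11^{2}\right) - 2059 = \left(1474 + 2 \cdot 121\right) - 2059 = \left(1474 + 242\right) - 2059 = 1716 - 2059 = -343$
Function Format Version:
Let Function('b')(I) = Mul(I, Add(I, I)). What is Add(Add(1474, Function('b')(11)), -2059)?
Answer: -343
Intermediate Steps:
Function('b')(I) = Mul(2, Pow(I, 2)) (Function('b')(I) = Mul(I, Mul(2, I)) = Mul(2, Pow(I, 2)))
Add(Add(1474, Function('b')(11)), -2059) = Add(Add(1474, Mul(2, Pow(11, 2))), -2059) = Add(Add(1474, Mul(2, 121)), -2059) = Add(Add(1474, 242), -2059) = Add(1716, -2059) = -343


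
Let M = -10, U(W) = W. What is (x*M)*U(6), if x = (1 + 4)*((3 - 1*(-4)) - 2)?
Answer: -1500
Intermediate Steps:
x = 25 (x = 5*((3 + 4) - 2) = 5*(7 - 2) = 5*5 = 25)
(x*M)*U(6) = (25*(-10))*6 = -250*6 = -1500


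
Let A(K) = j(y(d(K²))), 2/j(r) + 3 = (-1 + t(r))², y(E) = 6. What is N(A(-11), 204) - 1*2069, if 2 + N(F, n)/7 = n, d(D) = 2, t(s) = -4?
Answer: -655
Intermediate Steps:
j(r) = 1/11 (j(r) = 2/(-3 + (-1 - 4)²) = 2/(-3 + (-5)²) = 2/(-3 + 25) = 2/22 = 2*(1/22) = 1/11)
A(K) = 1/11
N(F, n) = -14 + 7*n
N(A(-11), 204) - 1*2069 = (-14 + 7*204) - 1*2069 = (-14 + 1428) - 2069 = 1414 - 2069 = -655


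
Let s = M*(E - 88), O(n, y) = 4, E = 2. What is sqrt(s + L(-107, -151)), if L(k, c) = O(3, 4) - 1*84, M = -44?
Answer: 2*sqrt(926) ≈ 60.860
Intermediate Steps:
L(k, c) = -80 (L(k, c) = 4 - 1*84 = 4 - 84 = -80)
s = 3784 (s = -44*(2 - 88) = -44*(-86) = 3784)
sqrt(s + L(-107, -151)) = sqrt(3784 - 80) = sqrt(3704) = 2*sqrt(926)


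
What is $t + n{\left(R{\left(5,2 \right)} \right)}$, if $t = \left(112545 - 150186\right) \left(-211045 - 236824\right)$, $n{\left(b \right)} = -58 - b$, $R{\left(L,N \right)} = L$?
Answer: $16858236966$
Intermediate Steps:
$t = 16858237029$ ($t = \left(-37641\right) \left(-447869\right) = 16858237029$)
$t + n{\left(R{\left(5,2 \right)} \right)} = 16858237029 - 63 = 16858236966$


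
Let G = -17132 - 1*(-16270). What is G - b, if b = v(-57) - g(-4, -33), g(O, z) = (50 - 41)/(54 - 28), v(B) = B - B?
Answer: -22403/26 ≈ -861.65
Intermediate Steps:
G = -862 (G = -17132 + 16270 = -862)
v(B) = 0
g(O, z) = 9/26
b = -9/26 (b = 0 - 1*9/26 = 0 - 9/26 = -9/26 ≈ -0.34615)
G - b = -862 - 1*(-9/26) = -862 + 9/26 = -22403/26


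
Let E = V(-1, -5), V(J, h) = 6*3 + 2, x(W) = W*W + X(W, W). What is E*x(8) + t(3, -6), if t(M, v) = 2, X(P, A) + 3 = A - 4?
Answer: 1302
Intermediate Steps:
X(P, A) = -7 + A (X(P, A) = -3 + (A - 4) = -3 + (-4 + A) = -7 + A)
x(W) = -7 + W + W**2 (x(W) = W*W + (-7 + W) = W**2 + (-7 + W) = -7 + W + W**2)
V(J, h) = 20 (V(J, h) = 18 + 2 = 20)
E = 20
E*x(8) + t(3, -6) = 20*(-7 + 8 + 8**2) + 2 = 20*(-7 + 8 + 64) + 2 = 20*65 + 2 = 1300 + 2 = 1302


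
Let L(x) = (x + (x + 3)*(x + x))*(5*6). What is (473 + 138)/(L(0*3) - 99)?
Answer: -611/99 ≈ -6.1717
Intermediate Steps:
L(x) = 30*x + 60*x*(3 + x) (L(x) = (x + (3 + x)*(2*x))*30 = (x + 2*x*(3 + x))*30 = 30*x + 60*x*(3 + x))
(473 + 138)/(L(0*3) - 99) = (473 + 138)/(30*(0*3)*(7 + 2*(0*3)) - 99) = 611/(30*0*(7 + 2*0) - 99) = 611/(30*0*(7 + 0) - 99) = 611/(30*0*7 - 99) = 611/(0 - 99) = 611/(-99) = 611*(-1/99) = -611/99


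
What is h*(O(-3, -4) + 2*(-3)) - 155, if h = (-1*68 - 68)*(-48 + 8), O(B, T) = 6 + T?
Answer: -21915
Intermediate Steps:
h = 5440 (h = (-68 - 68)*(-40) = -136*(-40) = 5440)
h*(O(-3, -4) + 2*(-3)) - 155 = 5440*((6 - 4) + 2*(-3)) - 155 = 5440*(2 - 6) - 155 = 5440*(-4) - 155 = -21760 - 155 = -21915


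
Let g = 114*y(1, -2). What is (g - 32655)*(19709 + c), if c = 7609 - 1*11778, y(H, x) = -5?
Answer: -516316500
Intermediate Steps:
c = -4169 (c = 7609 - 11778 = -4169)
g = -570 (g = 114*(-5) = -570)
(g - 32655)*(19709 + c) = (-570 - 32655)*(19709 - 4169) = -33225*15540 = -516316500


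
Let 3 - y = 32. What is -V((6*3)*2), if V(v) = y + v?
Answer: -7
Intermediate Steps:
y = -29 (y = 3 - 1*32 = 3 - 32 = -29)
V(v) = -29 + v
-V((6*3)*2) = -(-29 + (6*3)*2) = -(-29 + 18*2) = -(-29 + 36) = -1*7 = -7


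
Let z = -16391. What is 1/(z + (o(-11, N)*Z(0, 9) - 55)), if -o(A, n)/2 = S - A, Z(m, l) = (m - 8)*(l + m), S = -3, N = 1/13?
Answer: -1/15294 ≈ -6.5385e-5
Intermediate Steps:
N = 1/13 ≈ 0.076923
Z(m, l) = (-8 + m)*(l + m)
o(A, n) = 6 + 2*A (o(A, n) = -2*(-3 - A) = 6 + 2*A)
1/(z + (o(-11, N)*Z(0, 9) - 55)) = 1/(-16391 + ((6 + 2*(-11))*(0² - 8*9 - 8*0 + 9*0) - 55)) = 1/(-16391 + ((6 - 22)*(0 - 72 + 0 + 0) - 55)) = 1/(-16391 + (-16*(-72) - 55)) = 1/(-16391 + (1152 - 55)) = 1/(-16391 + 1097) = 1/(-15294) = -1/15294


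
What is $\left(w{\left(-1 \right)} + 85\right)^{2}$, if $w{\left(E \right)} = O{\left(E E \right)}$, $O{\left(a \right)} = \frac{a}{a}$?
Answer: $7396$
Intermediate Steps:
$O{\left(a \right)} = 1$
$w{\left(E \right)} = 1$
$\left(w{\left(-1 \right)} + 85\right)^{2} = \left(1 + 85\right)^{2} = 86^{2} = 7396$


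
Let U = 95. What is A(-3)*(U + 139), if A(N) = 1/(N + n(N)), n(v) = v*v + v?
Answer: 78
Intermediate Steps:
n(v) = v + v² (n(v) = v² + v = v + v²)
A(N) = 1/(N + N*(1 + N))
A(-3)*(U + 139) = (1/((-3)*(2 - 3)))*(95 + 139) = -⅓/(-1)*234 = -⅓*(-1)*234 = (⅓)*234 = 78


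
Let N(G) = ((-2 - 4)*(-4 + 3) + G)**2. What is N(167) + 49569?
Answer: 79498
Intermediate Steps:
N(G) = (6 + G)**2 (N(G) = (-6*(-1) + G)**2 = (6 + G)**2)
N(167) + 49569 = (6 + 167)**2 + 49569 = 173**2 + 49569 = 29929 + 49569 = 79498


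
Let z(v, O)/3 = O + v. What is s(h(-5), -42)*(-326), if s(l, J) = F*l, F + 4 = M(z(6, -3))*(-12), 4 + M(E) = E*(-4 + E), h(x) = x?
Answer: -808480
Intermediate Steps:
z(v, O) = 3*O + 3*v (z(v, O) = 3*(O + v) = 3*O + 3*v)
M(E) = -4 + E*(-4 + E)
F = -496 (F = -4 + (-4 + (3*(-3) + 3*6)**2 - 4*(3*(-3) + 3*6))*(-12) = -4 + (-4 + (-9 + 18)**2 - 4*(-9 + 18))*(-12) = -4 + (-4 + 9**2 - 4*9)*(-12) = -4 + (-4 + 81 - 36)*(-12) = -4 + 41*(-12) = -4 - 492 = -496)
s(l, J) = -496*l
s(h(-5), -42)*(-326) = -496*(-5)*(-326) = 2480*(-326) = -808480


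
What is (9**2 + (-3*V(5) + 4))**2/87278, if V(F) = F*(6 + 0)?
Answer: 25/87278 ≈ 0.00028644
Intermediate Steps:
V(F) = 6*F (V(F) = F*6 = 6*F)
(9**2 + (-3*V(5) + 4))**2/87278 = (9**2 + (-18*5 + 4))**2/87278 = (81 + (-3*30 + 4))**2*(1/87278) = (81 + (-90 + 4))**2*(1/87278) = (81 - 86)**2*(1/87278) = (-5)**2*(1/87278) = 25*(1/87278) = 25/87278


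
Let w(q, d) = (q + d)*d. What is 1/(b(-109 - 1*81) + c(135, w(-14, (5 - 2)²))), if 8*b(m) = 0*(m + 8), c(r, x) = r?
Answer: 1/135 ≈ 0.0074074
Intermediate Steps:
w(q, d) = d*(d + q) (w(q, d) = (d + q)*d = d*(d + q))
b(m) = 0 (b(m) = (0*(m + 8))/8 = (0*(8 + m))/8 = (⅛)*0 = 0)
1/(b(-109 - 1*81) + c(135, w(-14, (5 - 2)²))) = 1/(0 + 135) = 1/135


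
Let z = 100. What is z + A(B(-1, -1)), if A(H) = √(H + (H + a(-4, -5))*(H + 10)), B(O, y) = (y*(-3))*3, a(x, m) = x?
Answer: 100 + 2*√26 ≈ 110.20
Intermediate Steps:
B(O, y) = -9*y (B(O, y) = -3*y*3 = -9*y)
A(H) = √(H + (-4 + H)*(10 + H)) (A(H) = √(H + (H - 4)*(H + 10)) = √(H + (-4 + H)*(10 + H)))
z + A(B(-1, -1)) = 100 + √(-40 + (-9*(-1))² + 7*(-9*(-1))) = 100 + √(-40 + 9² + 7*9) = 100 + √(-40 + 81 + 63) = 100 + √104 = 100 + 2*√26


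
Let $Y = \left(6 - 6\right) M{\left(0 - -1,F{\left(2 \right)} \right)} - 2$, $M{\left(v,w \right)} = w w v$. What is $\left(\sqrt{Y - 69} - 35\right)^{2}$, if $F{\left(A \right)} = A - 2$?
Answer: $\left(35 - i \sqrt{71}\right)^{2} \approx 1154.0 - 589.83 i$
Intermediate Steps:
$F{\left(A \right)} = -2 + A$
$M{\left(v,w \right)} = v w^{2}$ ($M{\left(v,w \right)} = w^{2} v = v w^{2}$)
$Y = -2$ ($Y = \left(6 - 6\right) \left(0 - -1\right) \left(-2 + 2\right)^{2} - 2 = \left(6 - 6\right) \left(0 + 1\right) 0^{2} - 2 = 0 \cdot 1 \cdot 0 - 2 = 0 \cdot 0 - 2 = 0 - 2 = -2$)
$\left(\sqrt{Y - 69} - 35\right)^{2} = \left(\sqrt{-2 - 69} - 35\right)^{2} = \left(\sqrt{-71} - 35\right)^{2} = \left(i \sqrt{71} - 35\right)^{2} = \left(-35 + i \sqrt{71}\right)^{2}$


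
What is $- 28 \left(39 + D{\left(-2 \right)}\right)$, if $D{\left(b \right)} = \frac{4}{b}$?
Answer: $-1036$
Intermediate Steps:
$- 28 \left(39 + D{\left(-2 \right)}\right) = - 28 \left(39 + \frac{4}{-2}\right) = - 28 \left(39 + 4 \left(- \frac{1}{2}\right)\right) = - 28 \left(39 - 2\right) = \left(-28\right) 37 = -1036$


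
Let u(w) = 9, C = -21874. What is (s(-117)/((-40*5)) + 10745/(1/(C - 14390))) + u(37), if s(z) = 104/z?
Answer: -87672750974/225 ≈ -3.8966e+8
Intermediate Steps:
(s(-117)/((-40*5)) + 10745/(1/(C - 14390))) + u(37) = ((104/(-117))/((-40*5)) + 10745/(1/(-21874 - 14390))) + 9 = ((104*(-1/117))/(-200) + 10745/(1/(-36264))) + 9 = (-8/9*(-1/200) + 10745/(-1/36264)) + 9 = (1/225 + 10745*(-36264)) + 9 = (1/225 - 389656680) + 9 = -87672752999/225 + 9 = -87672750974/225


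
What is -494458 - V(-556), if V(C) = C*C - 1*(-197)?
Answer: -803791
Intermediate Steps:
V(C) = 197 + C² (V(C) = C² + 197 = 197 + C²)
-494458 - V(-556) = -494458 - (197 + (-556)²) = -494458 - (197 + 309136) = -494458 - 1*309333 = -494458 - 309333 = -803791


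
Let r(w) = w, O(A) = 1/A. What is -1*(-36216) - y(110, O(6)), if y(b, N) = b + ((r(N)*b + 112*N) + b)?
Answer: 35959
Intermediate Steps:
O(A) = 1/A
y(b, N) = 2*b + 112*N + N*b (y(b, N) = b + ((N*b + 112*N) + b) = b + ((112*N + N*b) + b) = b + (b + 112*N + N*b) = 2*b + 112*N + N*b)
-1*(-36216) - y(110, O(6)) = -1*(-36216) - (2*110 + 112/6 + 110/6) = 36216 - (220 + 112*(1/6) + (1/6)*110) = 36216 - (220 + 56/3 + 55/3) = 36216 - 1*257 = 36216 - 257 = 35959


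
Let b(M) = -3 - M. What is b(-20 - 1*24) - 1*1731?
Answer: -1690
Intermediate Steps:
b(-20 - 1*24) - 1*1731 = (-3 - (-20 - 1*24)) - 1*1731 = (-3 - (-20 - 24)) - 1731 = (-3 - 1*(-44)) - 1731 = (-3 + 44) - 1731 = 41 - 1731 = -1690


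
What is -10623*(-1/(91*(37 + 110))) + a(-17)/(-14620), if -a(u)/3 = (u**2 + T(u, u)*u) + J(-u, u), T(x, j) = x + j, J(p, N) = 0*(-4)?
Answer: 3727487/3834740 ≈ 0.97203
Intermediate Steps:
J(p, N) = 0
T(x, j) = j + x
a(u) = -9*u**2 (a(u) = -3*((u**2 + (u + u)*u) + 0) = -3*((u**2 + (2*u)*u) + 0) = -3*((u**2 + 2*u**2) + 0) = -3*(3*u**2 + 0) = -9*u**2)
-10623*(-1/(91*(37 + 110))) + a(-17)/(-14620) = -10623*(-1/(91*(37 + 110))) - 9*(-17)**2/(-14620) = -10623/((-91*147)) - 9*289*(-1/14620) = -10623/(-13377) - 2601*(-1/14620) = -10623*(-1/13377) + 153/860 = 3541/4459 + 153/860 = 3727487/3834740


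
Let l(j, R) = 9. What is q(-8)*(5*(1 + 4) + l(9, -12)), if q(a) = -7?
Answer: -238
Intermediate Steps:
q(-8)*(5*(1 + 4) + l(9, -12)) = -7*(5*(1 + 4) + 9) = -7*(5*5 + 9) = -7*(25 + 9) = -7*34 = -238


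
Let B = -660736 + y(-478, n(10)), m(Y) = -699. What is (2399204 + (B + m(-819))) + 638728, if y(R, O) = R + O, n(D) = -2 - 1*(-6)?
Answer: 2376023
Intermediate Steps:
n(D) = 4 (n(D) = -2 + 6 = 4)
y(R, O) = O + R
B = -661210 (B = -660736 + (4 - 478) = -660736 - 474 = -661210)
(2399204 + (B + m(-819))) + 638728 = (2399204 + (-661210 - 699)) + 638728 = (2399204 - 661909) + 638728 = 1737295 + 638728 = 2376023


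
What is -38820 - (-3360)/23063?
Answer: -895302300/23063 ≈ -38820.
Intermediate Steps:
-38820 - (-3360)/23063 = -38820 - 1*(-3360/23063) = -38820 + 3360/23063 = -895302300/23063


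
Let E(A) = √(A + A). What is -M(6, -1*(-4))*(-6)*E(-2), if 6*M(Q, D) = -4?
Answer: -8*I ≈ -8.0*I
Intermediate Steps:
M(Q, D) = -⅔ (M(Q, D) = (⅙)*(-4) = -⅔)
E(A) = √2*√A (E(A) = √(2*A) = √2*√A)
-M(6, -1*(-4))*(-6)*E(-2) = -(-⅔*(-6))*√2*√(-2) = -4*√2*(I*√2) = -4*2*I = -8*I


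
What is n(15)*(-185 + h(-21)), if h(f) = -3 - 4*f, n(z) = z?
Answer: -1560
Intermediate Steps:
n(15)*(-185 + h(-21)) = 15*(-185 + (-3 - 4*(-21))) = 15*(-185 + (-3 + 84)) = 15*(-185 + 81) = 15*(-104) = -1560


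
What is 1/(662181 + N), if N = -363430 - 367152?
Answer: -1/68401 ≈ -1.4620e-5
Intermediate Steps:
N = -730582
1/(662181 + N) = 1/(662181 - 730582) = 1/(-68401) = -1/68401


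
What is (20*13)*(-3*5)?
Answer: -3900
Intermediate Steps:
(20*13)*(-3*5) = 260*(-15) = -3900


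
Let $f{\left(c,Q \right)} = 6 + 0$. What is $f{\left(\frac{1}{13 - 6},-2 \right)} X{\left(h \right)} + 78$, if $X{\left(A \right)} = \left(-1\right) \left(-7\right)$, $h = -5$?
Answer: $120$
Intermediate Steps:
$X{\left(A \right)} = 7$
$f{\left(c,Q \right)} = 6$
$f{\left(\frac{1}{13 - 6},-2 \right)} X{\left(h \right)} + 78 = 6 \cdot 7 + 78 = 42 + 78 = 120$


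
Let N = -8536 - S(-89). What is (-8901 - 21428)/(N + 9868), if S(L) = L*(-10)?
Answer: -2333/34 ≈ -68.618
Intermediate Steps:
S(L) = -10*L
N = -9426 (N = -8536 - (-10)*(-89) = -8536 - 1*890 = -8536 - 890 = -9426)
(-8901 - 21428)/(N + 9868) = (-8901 - 21428)/(-9426 + 9868) = -30329/442 = -30329*1/442 = -2333/34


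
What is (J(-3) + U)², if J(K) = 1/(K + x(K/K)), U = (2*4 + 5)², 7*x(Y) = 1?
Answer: 11377129/400 ≈ 28443.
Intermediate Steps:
x(Y) = ⅐ (x(Y) = (⅐)*1 = ⅐)
U = 169 (U = (8 + 5)² = 13² = 169)
J(K) = 1/(⅐ + K) (J(K) = 1/(K + ⅐) = 1/(⅐ + K))
(J(-3) + U)² = (7/(1 + 7*(-3)) + 169)² = (7/(1 - 21) + 169)² = (7/(-20) + 169)² = (7*(-1/20) + 169)² = (-7/20 + 169)² = (3373/20)² = 11377129/400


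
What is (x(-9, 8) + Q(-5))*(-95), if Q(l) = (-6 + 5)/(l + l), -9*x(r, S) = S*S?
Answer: 11989/18 ≈ 666.06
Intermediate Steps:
x(r, S) = -S²/9 (x(r, S) = -S*S/9 = -S²/9)
Q(l) = -1/(2*l)
(x(-9, 8) + Q(-5))*(-95) = (-⅑*8² - ½/(-5))*(-95) = (-⅑*64 - ½*(-⅕))*(-95) = (-64/9 + ⅒)*(-95) = -631/90*(-95) = 11989/18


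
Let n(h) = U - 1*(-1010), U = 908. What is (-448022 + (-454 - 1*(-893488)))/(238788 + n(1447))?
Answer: 222506/120353 ≈ 1.8488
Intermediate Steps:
n(h) = 1918 (n(h) = 908 - 1*(-1010) = 908 + 1010 = 1918)
(-448022 + (-454 - 1*(-893488)))/(238788 + n(1447)) = (-448022 + (-454 - 1*(-893488)))/(238788 + 1918) = (-448022 + (-454 + 893488))/240706 = (-448022 + 893034)*(1/240706) = 445012*(1/240706) = 222506/120353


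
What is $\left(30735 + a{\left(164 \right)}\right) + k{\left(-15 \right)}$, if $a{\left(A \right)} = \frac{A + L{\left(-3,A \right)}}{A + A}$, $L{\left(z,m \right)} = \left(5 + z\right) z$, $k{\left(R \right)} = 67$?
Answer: $\frac{5051607}{164} \approx 30802.0$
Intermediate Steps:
$L{\left(z,m \right)} = z \left(5 + z\right)$
$a{\left(A \right)} = \frac{-6 + A}{2 A}$ ($a{\left(A \right)} = \frac{A - 3 \left(5 - 3\right)}{A + A} = \frac{A - 6}{2 A} = \left(A - 6\right) \frac{1}{2 A} = \left(-6 + A\right) \frac{1}{2 A} = \frac{-6 + A}{2 A}$)
$\left(30735 + a{\left(164 \right)}\right) + k{\left(-15 \right)} = \left(30735 + \frac{-6 + 164}{2 \cdot 164}\right) + 67 = \left(30735 + \frac{1}{2} \cdot \frac{1}{164} \cdot 158\right) + 67 = \left(30735 + \frac{79}{164}\right) + 67 = \frac{5040619}{164} + 67 = \frac{5051607}{164}$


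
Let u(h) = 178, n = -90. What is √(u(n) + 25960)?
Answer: √26138 ≈ 161.67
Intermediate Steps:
√(u(n) + 25960) = √(178 + 25960) = √26138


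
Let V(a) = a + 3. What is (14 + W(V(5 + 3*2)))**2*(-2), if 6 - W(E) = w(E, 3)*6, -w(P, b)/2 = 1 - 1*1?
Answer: -800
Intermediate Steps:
w(P, b) = 0 (w(P, b) = -2*(1 - 1*1) = -2*(1 - 1) = -2*0 = 0)
V(a) = 3 + a
W(E) = 6 (W(E) = 6 - 0*6 = 6 - 1*0 = 6 + 0 = 6)
(14 + W(V(5 + 3*2)))**2*(-2) = (14 + 6)**2*(-2) = 20**2*(-2) = 400*(-2) = -800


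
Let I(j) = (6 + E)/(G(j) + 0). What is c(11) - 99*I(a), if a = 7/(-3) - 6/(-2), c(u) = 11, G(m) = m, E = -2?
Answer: -583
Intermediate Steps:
a = ⅔ (a = 7*(-⅓) - 6*(-½) = -7/3 + 3 = ⅔ ≈ 0.66667)
I(j) = 4/j (I(j) = (6 - 2)/(j + 0) = 4/j)
c(11) - 99*I(a) = 11 - 396/⅔ = 11 - 396*3/2 = 11 - 99*6 = 11 - 594 = -583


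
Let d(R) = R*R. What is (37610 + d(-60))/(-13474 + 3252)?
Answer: -20605/5111 ≈ -4.0315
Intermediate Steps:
d(R) = R²
(37610 + d(-60))/(-13474 + 3252) = (37610 + (-60)²)/(-13474 + 3252) = (37610 + 3600)/(-10222) = 41210*(-1/10222) = -20605/5111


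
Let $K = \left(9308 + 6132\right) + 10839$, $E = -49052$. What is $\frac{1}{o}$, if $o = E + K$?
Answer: $- \frac{1}{22773} \approx -4.3912 \cdot 10^{-5}$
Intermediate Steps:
$K = 26279$ ($K = 15440 + 10839 = 26279$)
$o = -22773$ ($o = -49052 + 26279 = -22773$)
$\frac{1}{o} = \frac{1}{-22773} = - \frac{1}{22773}$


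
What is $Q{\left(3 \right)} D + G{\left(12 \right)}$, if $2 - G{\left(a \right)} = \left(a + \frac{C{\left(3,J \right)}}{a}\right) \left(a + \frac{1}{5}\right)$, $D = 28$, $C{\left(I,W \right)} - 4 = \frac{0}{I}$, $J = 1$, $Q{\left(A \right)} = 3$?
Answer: $- \frac{967}{15} \approx -64.467$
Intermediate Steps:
$C{\left(I,W \right)} = 4$ ($C{\left(I,W \right)} = 4 + \frac{0}{I} = 4 + 0 = 4$)
$G{\left(a \right)} = 2 - \left(\frac{1}{5} + a\right) \left(a + \frac{4}{a}\right)$ ($G{\left(a \right)} = 2 - \left(a + \frac{4}{a}\right) \left(a + \frac{1}{5}\right) = 2 - \left(a + \frac{4}{a}\right) \left(\frac{1}{5} + a\right) = 2 - \left(\frac{1}{5} + a\right) \left(a + \frac{4}{a}\right)$)
$Q{\left(3 \right)} D + G{\left(12 \right)} = 3 \cdot 28 - \left(\frac{742}{5} + \frac{1}{15}\right) = 84 - \frac{2227}{15} = - \frac{967}{15}$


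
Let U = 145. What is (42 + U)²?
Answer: 34969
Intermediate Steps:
(42 + U)² = (42 + 145)² = 187² = 34969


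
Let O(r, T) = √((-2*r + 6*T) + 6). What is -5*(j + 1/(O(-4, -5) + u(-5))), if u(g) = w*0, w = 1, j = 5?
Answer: -25 + 5*I/4 ≈ -25.0 + 1.25*I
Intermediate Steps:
u(g) = 0 (u(g) = 1*0 = 0)
O(r, T) = √(6 - 2*r + 6*T)
-5*(j + 1/(O(-4, -5) + u(-5))) = -5*(5 + 1/(√(6 - 2*(-4) + 6*(-5)) + 0)) = -5*(5 + 1/(√(6 + 8 - 30) + 0)) = -5*(5 + 1/(√(-16) + 0)) = -5*(5 + 1/(4*I + 0)) = -5*(5 + 1/(4*I)) = -5*(5 - I/4) = -25 + 5*I/4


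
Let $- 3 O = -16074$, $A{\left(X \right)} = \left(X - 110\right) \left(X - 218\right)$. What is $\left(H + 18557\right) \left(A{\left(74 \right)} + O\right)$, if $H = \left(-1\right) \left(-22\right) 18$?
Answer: $199802526$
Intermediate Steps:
$H = 396$ ($H = 22 \cdot 18 = 396$)
$A{\left(X \right)} = \left(-218 + X\right) \left(-110 + X\right)$ ($A{\left(X \right)} = \left(-110 + X\right) \left(-218 + X\right) = \left(-218 + X\right) \left(-110 + X\right)$)
$O = 5358$ ($O = \left(- \frac{1}{3}\right) \left(-16074\right) = 5358$)
$\left(H + 18557\right) \left(A{\left(74 \right)} + O\right) = \left(396 + 18557\right) \left(\left(23980 + 74^{2} - 24272\right) + 5358\right) = 18953 \left(\left(23980 + 5476 - 24272\right) + 5358\right) = 18953 \left(5184 + 5358\right) = 18953 \cdot 10542 = 199802526$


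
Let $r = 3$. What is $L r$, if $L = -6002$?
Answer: $-18006$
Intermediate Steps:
$L r = \left(-6002\right) 3 = -18006$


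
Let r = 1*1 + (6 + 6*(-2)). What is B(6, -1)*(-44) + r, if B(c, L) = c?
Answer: -269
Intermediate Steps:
r = -5 (r = 1 + (6 - 12) = 1 - 6 = -5)
B(6, -1)*(-44) + r = 6*(-44) - 5 = -264 - 5 = -269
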